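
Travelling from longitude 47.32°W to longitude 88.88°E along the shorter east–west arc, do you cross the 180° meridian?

Signed shortest Δλ = ((88.88 − -47.32 + 180) mod 360) − 180 = 136.2°.
Going east by 136.2° from -47.32° reaches +88.88° without touching 180°.

No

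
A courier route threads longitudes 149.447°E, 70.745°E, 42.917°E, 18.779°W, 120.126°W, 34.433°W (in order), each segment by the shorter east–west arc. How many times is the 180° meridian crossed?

0

Leg 1: +149.447° → +70.745°, shortest Δλ = -78.702° (west) — does not cross 180°.
Leg 2: +70.745° → +42.917°, shortest Δλ = -27.828° (west) — does not cross 180°.
Leg 3: +42.917° → -18.779°, shortest Δλ = -61.696° (west) — does not cross 180°.
Leg 4: -18.779° → -120.126°, shortest Δλ = -101.347° (west) — does not cross 180°.
Leg 5: -120.126° → -34.433°, shortest Δλ = 85.693° (east) — does not cross 180°.
Total crossings: 0.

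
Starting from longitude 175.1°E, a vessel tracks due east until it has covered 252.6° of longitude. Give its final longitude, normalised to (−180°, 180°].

Start at +175.1°; shift +252.6° → +427.7°.
+427.7° lies outside (−180°, 180°]; subtract 360° → +67.7°.

67.7°E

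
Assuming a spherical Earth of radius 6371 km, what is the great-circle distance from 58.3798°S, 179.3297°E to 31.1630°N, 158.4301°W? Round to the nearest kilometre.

Δλ = -158.4301 − 179.3297 = -337.7598°; wrapped into (−180°, 180°]: 22.2402°.
Δφ = 31.1630 − -58.3798 = 89.5428°.
a = sin²(Δφ/2) + cos φ₁ · cos φ₂ · sin²(Δλ/2) = 0.512698.
c = 2·atan2(√a, √(1−a)) = 1.59620 rad → d = 6371·c ≈ 10169.36 km.

10169 km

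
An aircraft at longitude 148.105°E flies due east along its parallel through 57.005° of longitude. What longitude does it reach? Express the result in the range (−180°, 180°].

154.890°W

Start at +148.105°; shift +57.005° → +205.110°.
+205.110° lies outside (−180°, 180°]; subtract 360° → -154.890°.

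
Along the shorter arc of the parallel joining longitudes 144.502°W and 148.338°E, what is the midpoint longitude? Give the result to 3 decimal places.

Signed shortest Δλ from -144.502° to +148.338° is -67.160°.
Midpoint longitude = -144.502° + (-67.160°)/2 = -144.502° − 33.580° = -178.082°.
(The naïve average (-144.502 + +148.338)/2 = 1.918° is on the wrong side of the globe.)

178.082°W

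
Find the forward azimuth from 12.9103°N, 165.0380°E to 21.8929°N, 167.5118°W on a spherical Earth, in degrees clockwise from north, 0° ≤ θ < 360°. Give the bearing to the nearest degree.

67°

Δλ = -167.5118 − 165.0380 = -332.5498°; wrapped into (−180°, 180°]: 27.4502°.
θ = atan2( sin Δλ · cos φ₂ , cos φ₁ · sin φ₂ − sin φ₁ · cos φ₂ · cos Δλ )
  = atan2(0.42773, 0.17948) = 67.237° → normalised to [0°, 360°): 67.237°.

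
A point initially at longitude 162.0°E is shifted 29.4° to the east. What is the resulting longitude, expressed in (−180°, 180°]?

168.6°W

Start at +162.0°; shift +29.4° → +191.4°.
+191.4° lies outside (−180°, 180°]; subtract 360° → -168.6°.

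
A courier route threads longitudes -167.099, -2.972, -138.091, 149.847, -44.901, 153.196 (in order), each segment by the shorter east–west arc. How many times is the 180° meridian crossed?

3

Leg 1: -167.099° → -2.972°, shortest Δλ = 164.127° (east) — does not cross 180°.
Leg 2: -2.972° → -138.091°, shortest Δλ = -135.119° (west) — does not cross 180°.
Leg 3: -138.091° → +149.847°, shortest Δλ = -72.062° (west) — crosses 180°.
Leg 4: +149.847° → -44.901°, shortest Δλ = 165.252° (east) — crosses 180°.
Leg 5: -44.901° → +153.196°, shortest Δλ = -161.903° (west) — crosses 180°.
Total crossings: 3.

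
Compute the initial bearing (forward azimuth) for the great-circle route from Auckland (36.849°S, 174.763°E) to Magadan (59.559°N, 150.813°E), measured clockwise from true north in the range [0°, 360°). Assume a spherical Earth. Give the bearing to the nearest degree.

Δλ = 150.813 − 174.763 = -23.950°.
θ = atan2( sin Δλ · cos φ₂ , cos φ₁ · sin φ₂ − sin φ₁ · cos φ₂ · cos Δλ )
  = atan2(-0.20567, 0.96759) = -12.000° → normalised to [0°, 360°): 348.000°.

348°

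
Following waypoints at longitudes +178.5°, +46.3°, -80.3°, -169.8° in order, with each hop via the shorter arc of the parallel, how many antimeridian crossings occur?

Leg 1: +178.5° → +46.3°, shortest Δλ = -132.2° (west) — does not cross 180°.
Leg 2: +46.3° → -80.3°, shortest Δλ = -126.6° (west) — does not cross 180°.
Leg 3: -80.3° → -169.8°, shortest Δλ = -89.5° (west) — does not cross 180°.
Total crossings: 0.

0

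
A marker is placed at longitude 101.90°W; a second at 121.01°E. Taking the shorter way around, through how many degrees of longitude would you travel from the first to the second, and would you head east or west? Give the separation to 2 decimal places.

137.09° west

Raw difference: 121.01 − -101.90 = 222.91°.
Normalise into (−180°, 180°]: 222.91° − 360° = -137.09°.
Negative ⇒ the second point lies to the west; separation 137.09°.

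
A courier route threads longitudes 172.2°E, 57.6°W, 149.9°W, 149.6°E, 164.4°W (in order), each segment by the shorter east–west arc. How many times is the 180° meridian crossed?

3

Leg 1: +172.2° → -57.6°, shortest Δλ = 130.2° (east) — crosses 180°.
Leg 2: -57.6° → -149.9°, shortest Δλ = -92.3° (west) — does not cross 180°.
Leg 3: -149.9° → +149.6°, shortest Δλ = -60.5° (west) — crosses 180°.
Leg 4: +149.6° → -164.4°, shortest Δλ = 46.0° (east) — crosses 180°.
Total crossings: 3.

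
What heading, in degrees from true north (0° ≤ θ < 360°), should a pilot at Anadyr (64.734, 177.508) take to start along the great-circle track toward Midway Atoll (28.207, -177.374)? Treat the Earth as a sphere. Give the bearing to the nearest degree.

172°

Δλ = -177.374 − 177.508 = -354.882°; wrapped into (−180°, 180°]: 5.118°.
θ = atan2( sin Δλ · cos φ₂ , cos φ₁ · sin φ₂ − sin φ₁ · cos φ₂ · cos Δλ )
  = atan2(0.07861, -0.59202) = 172.436° → normalised to [0°, 360°): 172.436°.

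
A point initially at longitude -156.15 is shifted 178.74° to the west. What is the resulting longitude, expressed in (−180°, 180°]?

+25.11°

Start at -156.15°; shift −178.74° → -334.89°.
-334.89° lies outside (−180°, 180°]; add 360° → +25.11°.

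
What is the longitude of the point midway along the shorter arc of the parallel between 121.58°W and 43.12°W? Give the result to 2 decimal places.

Signed shortest Δλ from -121.58° to -43.12° is +78.46°.
Midpoint longitude = -121.58° + (+78.46°)/2 = -121.58° + 39.23° = -82.35°.

82.35°W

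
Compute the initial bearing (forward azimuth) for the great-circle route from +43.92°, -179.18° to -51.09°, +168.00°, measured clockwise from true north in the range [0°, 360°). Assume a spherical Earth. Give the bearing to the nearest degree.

188°

Δλ = 168.00 − -179.18 = 347.18°; wrapped into (−180°, 180°]: -12.82°.
θ = atan2( sin Δλ · cos φ₂ , cos φ₁ · sin φ₂ − sin φ₁ · cos φ₂ · cos Δλ )
  = atan2(-0.13937, -0.98532) = -171.949° → normalised to [0°, 360°): 188.051°.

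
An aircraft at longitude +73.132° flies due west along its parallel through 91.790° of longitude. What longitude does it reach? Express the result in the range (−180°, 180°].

Start at +73.132°; shift −91.790° → -18.658°.
-18.658° already lies in (−180°, 180°].

-18.658°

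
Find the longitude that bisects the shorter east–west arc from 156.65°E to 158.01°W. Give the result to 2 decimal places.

179.32°E

Signed shortest Δλ from +156.65° to -158.01° is +45.34°.
Midpoint longitude = +156.65° + (+45.34°)/2 = +156.65° + 22.67° = +179.32°.
(The naïve average (+156.65 + -158.01)/2 = -0.68° is on the wrong side of the globe.)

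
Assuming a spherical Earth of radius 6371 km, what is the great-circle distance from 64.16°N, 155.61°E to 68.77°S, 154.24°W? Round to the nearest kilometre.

Δλ = -154.24 − 155.61 = -309.85°; wrapped into (−180°, 180°]: 50.15°.
Δφ = -68.77 − 64.16 = -132.93°.
a = sin²(Δφ/2) + cos φ₁ · cos φ₂ · sin²(Δλ/2) = 0.868900.
c = 2·atan2(√a, √(1−a)) = 2.40060 rad → d = 6371·c ≈ 15294.23 km.

15294 km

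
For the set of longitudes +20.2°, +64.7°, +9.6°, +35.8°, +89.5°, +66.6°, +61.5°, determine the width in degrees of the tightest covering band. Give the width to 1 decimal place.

79.9°

Sort the longitudes: +9.6°, +20.2°, +35.8°, +61.5°, +64.7°, +66.6°, +89.5°.
Eastward gaps between consecutive values (wrapping around): 10.6°, 15.6°, 25.7°, 3.2°, 1.9°, 22.9°, 280.1°.
Largest gap = 280.1° ⇒ minimal covering band is its complement: 360° − 280.1° = 79.9°.
Band runs from +9.6° eastward to +89.5°.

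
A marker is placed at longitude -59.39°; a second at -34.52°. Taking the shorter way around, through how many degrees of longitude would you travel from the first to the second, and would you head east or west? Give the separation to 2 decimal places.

Raw difference: -34.52 − -59.39 = 24.87°.
Normalise into (−180°, 180°]: 24.87° stays 24.87°.
Positive ⇒ the second point lies to the east; separation 24.87°.

24.87° east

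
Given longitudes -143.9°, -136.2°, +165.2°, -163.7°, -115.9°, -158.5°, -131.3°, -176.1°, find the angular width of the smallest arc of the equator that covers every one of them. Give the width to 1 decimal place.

78.9°

Sort the longitudes: -176.1°, -163.7°, -158.5°, -143.9°, -136.2°, -131.3°, -115.9°, +165.2°.
Eastward gaps between consecutive values (wrapping around): 12.4°, 5.2°, 14.6°, 7.7°, 4.9°, 15.4°, 281.1°, 18.7°.
Largest gap = 281.1° ⇒ minimal covering band is its complement: 360° − 281.1° = 78.9°.
Band runs from +165.2° eastward to -115.9°, crossing the antimeridian.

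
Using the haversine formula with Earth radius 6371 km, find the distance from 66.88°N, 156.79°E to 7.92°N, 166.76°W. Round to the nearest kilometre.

7108 km

Δλ = -166.76 − 156.79 = -323.55°; wrapped into (−180°, 180°]: 36.45°.
Δφ = 7.92 − 66.88 = -58.96°.
a = sin²(Δφ/2) + cos φ₁ · cos φ₂ · sin²(Δλ/2) = 0.280222.
c = 2·atan2(√a, √(1−a)) = 1.11569 rad → d = 6371·c ≈ 7108.08 km.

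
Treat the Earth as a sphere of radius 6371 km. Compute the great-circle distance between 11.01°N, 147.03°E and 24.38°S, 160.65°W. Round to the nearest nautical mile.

3730 nmi

Δλ = -160.65 − 147.03 = -307.68°; wrapped into (−180°, 180°]: 52.32°.
Δφ = -24.38 − 11.01 = -35.39°.
a = sin²(Δφ/2) + cos φ₁ · cos φ₂ · sin²(Δλ/2) = 0.266169.
c = 2·atan2(√a, √(1−a)) = 1.08415 rad → d = 6371·c ≈ 6907.13 km ≈ 3729.55 nmi.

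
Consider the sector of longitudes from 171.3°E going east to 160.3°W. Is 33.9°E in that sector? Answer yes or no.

Band width going east from +171.3° to -160.3°: ((-160.3 − 171.3) mod 360) = 28.4°.
Offset of +33.9° east of the west edge: ((33.9 − 171.3) mod 360) = 222.6°.
222.6° > 28.4° ⇒ outside.

No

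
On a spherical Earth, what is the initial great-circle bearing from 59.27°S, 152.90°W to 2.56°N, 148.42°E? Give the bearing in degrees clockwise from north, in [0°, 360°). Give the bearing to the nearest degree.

Δλ = 148.42 − -152.90 = 301.32°; wrapped into (−180°, 180°]: -58.68°.
θ = atan2( sin Δλ · cos φ₂ , cos φ₁ · sin φ₂ − sin φ₁ · cos φ₂ · cos Δλ )
  = atan2(-0.85342, 0.46920) = -61.198° → normalised to [0°, 360°): 298.802°.

299°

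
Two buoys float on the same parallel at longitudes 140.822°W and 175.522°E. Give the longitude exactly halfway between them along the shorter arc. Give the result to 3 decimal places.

162.650°W

Signed shortest Δλ from -140.822° to +175.522° is -43.656°.
Midpoint longitude = -140.822° + (-43.656°)/2 = -140.822° − 21.828° = -162.650°.
(The naïve average (-140.822 + +175.522)/2 = 17.35° is on the wrong side of the globe.)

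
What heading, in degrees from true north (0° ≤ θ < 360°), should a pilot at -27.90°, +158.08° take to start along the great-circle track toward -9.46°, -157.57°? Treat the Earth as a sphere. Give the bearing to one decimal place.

Δλ = -157.57 − 158.08 = -315.65°; wrapped into (−180°, 180°]: 44.35°.
θ = atan2( sin Δλ · cos φ₂ , cos φ₁ · sin φ₂ − sin φ₁ · cos φ₂ · cos Δλ )
  = atan2(0.68953, 0.18480) = 74.997° → normalised to [0°, 360°): 74.997°.

75.0°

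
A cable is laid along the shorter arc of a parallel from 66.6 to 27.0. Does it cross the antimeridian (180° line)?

Signed shortest Δλ = ((27.0 − 66.6 + 180) mod 360) − 180 = -39.6°.
Going west by 39.6° from +66.6° reaches +27.0° without touching 180°.

No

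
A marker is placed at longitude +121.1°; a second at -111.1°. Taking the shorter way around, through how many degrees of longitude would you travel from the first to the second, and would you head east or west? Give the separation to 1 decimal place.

Raw difference: -111.1 − 121.1 = -232.2°.
Normalise into (−180°, 180°]: -232.2° + 360° = 127.8°.
Positive ⇒ the second point lies to the east; separation 127.8°.

127.8° east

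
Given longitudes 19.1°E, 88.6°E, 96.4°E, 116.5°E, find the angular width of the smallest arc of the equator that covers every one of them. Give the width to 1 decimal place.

Sort the longitudes: +19.1°, +88.6°, +96.4°, +116.5°.
Eastward gaps between consecutive values (wrapping around): 69.5°, 7.8°, 20.1°, 262.6°.
Largest gap = 262.6° ⇒ minimal covering band is its complement: 360° − 262.6° = 97.4°.
Band runs from +19.1° eastward to +116.5°.

97.4°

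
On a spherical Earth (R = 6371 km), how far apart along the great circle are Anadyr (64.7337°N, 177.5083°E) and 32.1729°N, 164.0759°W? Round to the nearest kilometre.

Δλ = -164.0759 − 177.5083 = -341.5842°; wrapped into (−180°, 180°]: 18.4158°.
Δφ = 32.1729 − 64.7337 = -32.5608°.
a = sin²(Δφ/2) + cos φ₁ · cos φ₂ · sin²(Δλ/2) = 0.087840.
c = 2·atan2(√a, √(1−a)) = 0.60180 rad → d = 6371·c ≈ 3834.06 km.

3834 km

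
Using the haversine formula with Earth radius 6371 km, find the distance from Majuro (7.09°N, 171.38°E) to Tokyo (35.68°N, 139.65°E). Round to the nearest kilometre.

Δλ = 139.65 − 171.38 = -31.73°.
Δφ = 35.68 − 7.09 = 28.59°.
a = sin²(Δφ/2) + cos φ₁ · cos φ₂ · sin²(Δλ/2) = 0.121206.
c = 2·atan2(√a, √(1−a)) = 0.71119 rad → d = 6371·c ≈ 4530.98 km.

4531 km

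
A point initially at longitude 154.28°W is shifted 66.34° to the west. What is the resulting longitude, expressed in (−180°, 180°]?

139.38°E

Start at -154.28°; shift −66.34° → -220.62°.
-220.62° lies outside (−180°, 180°]; add 360° → +139.38°.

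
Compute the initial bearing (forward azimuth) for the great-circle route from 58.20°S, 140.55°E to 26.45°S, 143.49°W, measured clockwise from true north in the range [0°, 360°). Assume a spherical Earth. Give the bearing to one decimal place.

93.3°

Δλ = -143.49 − 140.55 = -284.04°; wrapped into (−180°, 180°]: 75.96°.
θ = atan2( sin Δλ · cos φ₂ , cos φ₁ · sin φ₂ − sin φ₁ · cos φ₂ · cos Δλ )
  = atan2(0.86858, -0.05011) = 93.302° → normalised to [0°, 360°): 93.302°.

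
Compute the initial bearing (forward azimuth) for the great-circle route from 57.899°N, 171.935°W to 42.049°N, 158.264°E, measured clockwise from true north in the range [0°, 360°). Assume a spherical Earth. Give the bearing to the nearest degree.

243°

Δλ = 158.264 − -171.935 = 330.199°; wrapped into (−180°, 180°]: -29.801°.
θ = atan2( sin Δλ · cos φ₂ , cos φ₁ · sin φ₂ − sin φ₁ · cos φ₂ · cos Δλ )
  = atan2(-0.36905, -0.18993) = -117.233° → normalised to [0°, 360°): 242.767°.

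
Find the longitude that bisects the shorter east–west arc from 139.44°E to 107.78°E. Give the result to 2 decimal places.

Signed shortest Δλ from +139.44° to +107.78° is -31.66°.
Midpoint longitude = +139.44° + (-31.66°)/2 = +139.44° − 15.83° = +123.61°.

123.61°E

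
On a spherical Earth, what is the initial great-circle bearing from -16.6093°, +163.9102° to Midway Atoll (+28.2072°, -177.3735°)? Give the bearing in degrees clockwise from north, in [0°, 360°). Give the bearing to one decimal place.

22.2°

Δλ = -177.3735 − 163.9102 = -341.2837°; wrapped into (−180°, 180°]: 18.7163°.
θ = atan2( sin Δλ · cos φ₂ , cos φ₁ · sin φ₂ − sin φ₁ · cos φ₂ · cos Δλ )
  = atan2(0.28278, 0.69152) = 22.241° → normalised to [0°, 360°): 22.241°.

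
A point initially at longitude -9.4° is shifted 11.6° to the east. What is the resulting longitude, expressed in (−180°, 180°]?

Start at -9.4°; shift +11.6° → +2.2°.
+2.2° already lies in (−180°, 180°].

+2.2°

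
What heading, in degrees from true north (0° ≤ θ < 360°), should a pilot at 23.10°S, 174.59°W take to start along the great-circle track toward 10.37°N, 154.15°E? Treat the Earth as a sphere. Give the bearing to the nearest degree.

314°

Δλ = 154.15 − -174.59 = 328.74°; wrapped into (−180°, 180°]: -31.26°.
θ = atan2( sin Δλ · cos φ₂ , cos φ₁ · sin φ₂ − sin φ₁ · cos φ₂ · cos Δλ )
  = atan2(-0.51045, 0.49547) = -45.853° → normalised to [0°, 360°): 314.147°.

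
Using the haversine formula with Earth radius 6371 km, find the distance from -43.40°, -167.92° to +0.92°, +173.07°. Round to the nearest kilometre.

5280 km

Δλ = 173.07 − -167.92 = 340.99°; wrapped into (−180°, 180°]: -19.01°.
Δφ = 0.92 − -43.40 = 44.32°.
a = sin²(Δφ/2) + cos φ₁ · cos φ₂ · sin²(Δλ/2) = 0.162086.
c = 2·atan2(√a, √(1−a)) = 0.82871 rad → d = 6371·c ≈ 5279.70 km.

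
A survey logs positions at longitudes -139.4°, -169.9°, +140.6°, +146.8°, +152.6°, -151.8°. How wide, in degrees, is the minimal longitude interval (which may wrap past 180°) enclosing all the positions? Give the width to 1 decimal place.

Sort the longitudes: -169.9°, -151.8°, -139.4°, +140.6°, +146.8°, +152.6°.
Eastward gaps between consecutive values (wrapping around): 18.1°, 12.4°, 280.0°, 6.2°, 5.8°, 37.5°.
Largest gap = 280.0° ⇒ minimal covering band is its complement: 360° − 280.0° = 80.0°.
Band runs from +140.6° eastward to -139.4°, crossing the antimeridian.

80.0°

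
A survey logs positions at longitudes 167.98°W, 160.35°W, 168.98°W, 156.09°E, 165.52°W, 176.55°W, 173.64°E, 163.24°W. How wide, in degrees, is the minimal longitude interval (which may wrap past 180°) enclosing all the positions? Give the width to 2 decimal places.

Sort the longitudes: -176.55°, -168.98°, -167.98°, -165.52°, -163.24°, -160.35°, +156.09°, +173.64°.
Eastward gaps between consecutive values (wrapping around): 7.57°, 1.00°, 2.46°, 2.28°, 2.89°, 316.44°, 17.55°, 9.81°.
Largest gap = 316.44° ⇒ minimal covering band is its complement: 360° − 316.44° = 43.56°.
Band runs from +156.09° eastward to -160.35°, crossing the antimeridian.

43.56°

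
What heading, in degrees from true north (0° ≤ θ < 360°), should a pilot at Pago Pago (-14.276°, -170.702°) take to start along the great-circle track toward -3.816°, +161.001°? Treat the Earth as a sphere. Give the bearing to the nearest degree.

288°

Δλ = 161.001 − -170.702 = 331.703°; wrapped into (−180°, 180°]: -28.297°.
θ = atan2( sin Δλ · cos φ₂ , cos φ₁ · sin φ₂ − sin φ₁ · cos φ₂ · cos Δλ )
  = atan2(-0.47299, 0.15215) = -72.169° → normalised to [0°, 360°): 287.831°.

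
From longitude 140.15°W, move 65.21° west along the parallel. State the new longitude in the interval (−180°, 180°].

154.64°E

Start at -140.15°; shift −65.21° → -205.36°.
-205.36° lies outside (−180°, 180°]; add 360° → +154.64°.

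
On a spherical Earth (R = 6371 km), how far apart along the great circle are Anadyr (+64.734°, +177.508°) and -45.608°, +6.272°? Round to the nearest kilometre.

17822 km

Δλ = 6.272 − 177.508 = -171.236°.
Δφ = -45.608 − 64.734 = -110.342°.
a = sin²(Δφ/2) + cos φ₁ · cos φ₂ · sin²(Δλ/2) = 0.970657.
c = 2·atan2(√a, √(1−a)) = 2.79730 rad → d = 6371·c ≈ 17821.59 km.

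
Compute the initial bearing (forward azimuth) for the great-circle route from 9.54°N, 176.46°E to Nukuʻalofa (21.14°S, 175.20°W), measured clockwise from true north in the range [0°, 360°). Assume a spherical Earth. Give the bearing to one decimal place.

165.1°

Δλ = -175.20 − 176.46 = -351.66°; wrapped into (−180°, 180°]: 8.34°.
θ = atan2( sin Δλ · cos φ₂ , cos φ₁ · sin φ₂ − sin φ₁ · cos φ₂ · cos Δλ )
  = atan2(0.13529, -0.50861) = 165.105° → normalised to [0°, 360°): 165.105°.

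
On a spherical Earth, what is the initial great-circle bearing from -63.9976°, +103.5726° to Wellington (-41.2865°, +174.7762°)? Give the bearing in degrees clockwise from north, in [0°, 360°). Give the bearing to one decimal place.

95.8°

Δλ = 174.7762 − 103.5726 = 71.2036°.
θ = atan2( sin Δλ · cos φ₂ , cos φ₁ · sin φ₂ − sin φ₁ · cos φ₂ · cos Δλ )
  = atan2(0.71135, -0.07167) = 95.753° → normalised to [0°, 360°): 95.753°.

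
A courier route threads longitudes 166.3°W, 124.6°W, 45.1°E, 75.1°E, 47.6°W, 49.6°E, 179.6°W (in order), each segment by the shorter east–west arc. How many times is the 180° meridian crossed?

1

Leg 1: -166.3° → -124.6°, shortest Δλ = 41.7° (east) — does not cross 180°.
Leg 2: -124.6° → +45.1°, shortest Δλ = 169.7° (east) — does not cross 180°.
Leg 3: +45.1° → +75.1°, shortest Δλ = 30.0° (east) — does not cross 180°.
Leg 4: +75.1° → -47.6°, shortest Δλ = -122.7° (west) — does not cross 180°.
Leg 5: -47.6° → +49.6°, shortest Δλ = 97.2° (east) — does not cross 180°.
Leg 6: +49.6° → -179.6°, shortest Δλ = 130.8° (east) — crosses 180°.
Total crossings: 1.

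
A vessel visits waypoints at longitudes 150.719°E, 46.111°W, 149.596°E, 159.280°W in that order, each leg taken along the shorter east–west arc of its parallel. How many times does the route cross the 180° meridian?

3

Leg 1: +150.719° → -46.111°, shortest Δλ = 163.17° (east) — crosses 180°.
Leg 2: -46.111° → +149.596°, shortest Δλ = -164.293° (west) — crosses 180°.
Leg 3: +149.596° → -159.280°, shortest Δλ = 51.124° (east) — crosses 180°.
Total crossings: 3.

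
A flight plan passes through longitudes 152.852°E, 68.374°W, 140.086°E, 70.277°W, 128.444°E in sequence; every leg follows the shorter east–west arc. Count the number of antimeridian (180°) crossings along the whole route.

Leg 1: +152.852° → -68.374°, shortest Δλ = 138.774° (east) — crosses 180°.
Leg 2: -68.374° → +140.086°, shortest Δλ = -151.54° (west) — crosses 180°.
Leg 3: +140.086° → -70.277°, shortest Δλ = 149.637° (east) — crosses 180°.
Leg 4: -70.277° → +128.444°, shortest Δλ = -161.279° (west) — crosses 180°.
Total crossings: 4.

4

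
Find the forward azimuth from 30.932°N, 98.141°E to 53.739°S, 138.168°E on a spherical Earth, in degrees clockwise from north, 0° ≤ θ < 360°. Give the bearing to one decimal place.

157.6°

Δλ = 138.168 − 98.141 = 40.027°.
θ = atan2( sin Δλ · cos φ₂ , cos φ₁ · sin φ₂ − sin φ₁ · cos φ₂ · cos Δλ )
  = atan2(0.38040, -0.92446) = 157.634° → normalised to [0°, 360°): 157.634°.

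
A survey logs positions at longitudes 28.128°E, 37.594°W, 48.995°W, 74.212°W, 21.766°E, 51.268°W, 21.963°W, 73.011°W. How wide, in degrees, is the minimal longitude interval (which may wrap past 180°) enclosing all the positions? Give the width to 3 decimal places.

102.340°

Sort the longitudes: -74.212°, -73.011°, -51.268°, -48.995°, -37.594°, -21.963°, +21.766°, +28.128°.
Eastward gaps between consecutive values (wrapping around): 1.201°, 21.743°, 2.273°, 11.401°, 15.631°, 43.729°, 6.362°, 257.660°.
Largest gap = 257.660° ⇒ minimal covering band is its complement: 360° − 257.660° = 102.340°.
Band runs from -74.212° eastward to +28.128°.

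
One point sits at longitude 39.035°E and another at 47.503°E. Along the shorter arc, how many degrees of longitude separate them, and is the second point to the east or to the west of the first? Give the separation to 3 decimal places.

Raw difference: 47.503 − 39.035 = 8.468°.
Normalise into (−180°, 180°]: 8.468° stays 8.468°.
Positive ⇒ the second point lies to the east; separation 8.468°.

8.468° east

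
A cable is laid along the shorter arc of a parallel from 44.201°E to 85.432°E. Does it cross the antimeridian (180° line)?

Signed shortest Δλ = ((85.432 − 44.201 + 180) mod 360) − 180 = 41.231°.
Going east by 41.231° from +44.201° reaches +85.432° without touching 180°.

No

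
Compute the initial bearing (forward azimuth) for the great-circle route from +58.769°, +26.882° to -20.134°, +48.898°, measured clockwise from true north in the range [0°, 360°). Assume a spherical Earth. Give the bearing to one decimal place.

Δλ = 48.898 − 26.882 = 22.016°.
θ = atan2( sin Δλ · cos φ₂ , cos φ₁ · sin φ₂ − sin φ₁ · cos φ₂ · cos Δλ )
  = atan2(0.35196, -0.92276) = 159.122° → normalised to [0°, 360°): 159.122°.

159.1°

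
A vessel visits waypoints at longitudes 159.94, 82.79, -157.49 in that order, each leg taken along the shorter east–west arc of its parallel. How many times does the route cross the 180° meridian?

Leg 1: +159.94° → +82.79°, shortest Δλ = -77.15° (west) — does not cross 180°.
Leg 2: +82.79° → -157.49°, shortest Δλ = 119.72° (east) — crosses 180°.
Total crossings: 1.

1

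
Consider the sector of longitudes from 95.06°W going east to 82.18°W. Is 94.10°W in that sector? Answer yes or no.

Band width going east from -95.06° to -82.18°: ((-82.18 − -95.06) mod 360) = 12.88°.
Offset of -94.10° east of the west edge: ((-94.10 − -95.06) mod 360) = 0.96°.
0.96° ≤ 12.88° ⇒ inside.

Yes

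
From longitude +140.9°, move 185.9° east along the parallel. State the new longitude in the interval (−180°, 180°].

Start at +140.9°; shift +185.9° → +326.8°.
+326.8° lies outside (−180°, 180°]; subtract 360° → -33.2°.

-33.2°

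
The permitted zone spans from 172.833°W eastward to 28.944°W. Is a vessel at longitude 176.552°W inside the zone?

Band width going east from -172.833° to -28.944°: ((-28.944 − -172.833) mod 360) = 143.889°.
Offset of -176.552° east of the west edge: ((-176.552 − -172.833) mod 360) = 356.281°.
356.281° > 143.889° ⇒ outside.

No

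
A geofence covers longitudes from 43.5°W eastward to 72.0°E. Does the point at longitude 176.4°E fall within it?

Band width going east from -43.5° to +72.0°: ((72.0 − -43.5) mod 360) = 115.5°.
Offset of +176.4° east of the west edge: ((176.4 − -43.5) mod 360) = 219.9°.
219.9° > 115.5° ⇒ outside.

No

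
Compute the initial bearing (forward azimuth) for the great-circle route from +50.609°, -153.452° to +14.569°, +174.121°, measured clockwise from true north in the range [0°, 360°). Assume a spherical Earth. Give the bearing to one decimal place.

Δλ = 174.121 − -153.452 = 327.573°; wrapped into (−180°, 180°]: -32.427°.
θ = atan2( sin Δλ · cos φ₂ , cos φ₁ · sin φ₂ − sin φ₁ · cos φ₂ · cos Δλ )
  = atan2(-0.51898, -0.47172) = -132.269° → normalised to [0°, 360°): 227.731°.

227.7°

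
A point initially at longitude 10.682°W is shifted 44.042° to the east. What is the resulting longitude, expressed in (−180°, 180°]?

33.360°E

Start at -10.682°; shift +44.042° → +33.360°.
+33.360° already lies in (−180°, 180°].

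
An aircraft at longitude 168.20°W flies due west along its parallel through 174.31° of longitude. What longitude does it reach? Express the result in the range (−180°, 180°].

17.49°E

Start at -168.20°; shift −174.31° → -342.51°.
-342.51° lies outside (−180°, 180°]; add 360° → +17.49°.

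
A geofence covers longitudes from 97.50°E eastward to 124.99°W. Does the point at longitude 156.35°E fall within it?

Yes

Band width going east from +97.50° to -124.99°: ((-124.99 − 97.50) mod 360) = 137.51°.
Offset of +156.35° east of the west edge: ((156.35 − 97.50) mod 360) = 58.85°.
58.85° ≤ 137.51° ⇒ inside.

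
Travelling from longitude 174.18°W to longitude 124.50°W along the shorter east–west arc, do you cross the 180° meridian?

No

Signed shortest Δλ = ((-124.50 − -174.18 + 180) mod 360) − 180 = 49.68°.
Going east by 49.68° from -174.18° reaches -124.50° without touching 180°.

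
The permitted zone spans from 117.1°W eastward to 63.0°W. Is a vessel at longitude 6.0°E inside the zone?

No

Band width going east from -117.1° to -63.0°: ((-63.0 − -117.1) mod 360) = 54.1°.
Offset of +6.0° east of the west edge: ((6.0 − -117.1) mod 360) = 123.1°.
123.1° > 54.1° ⇒ outside.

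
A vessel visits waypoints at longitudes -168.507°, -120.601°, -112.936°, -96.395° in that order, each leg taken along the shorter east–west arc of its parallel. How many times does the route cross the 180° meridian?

Leg 1: -168.507° → -120.601°, shortest Δλ = 47.906° (east) — does not cross 180°.
Leg 2: -120.601° → -112.936°, shortest Δλ = 7.665° (east) — does not cross 180°.
Leg 3: -112.936° → -96.395°, shortest Δλ = 16.541° (east) — does not cross 180°.
Total crossings: 0.

0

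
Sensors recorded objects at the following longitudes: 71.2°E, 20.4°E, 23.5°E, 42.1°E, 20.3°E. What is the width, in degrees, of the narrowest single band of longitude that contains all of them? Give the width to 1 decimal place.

50.9°

Sort the longitudes: +20.3°, +20.4°, +23.5°, +42.1°, +71.2°.
Eastward gaps between consecutive values (wrapping around): 0.1°, 3.1°, 18.6°, 29.1°, 309.1°.
Largest gap = 309.1° ⇒ minimal covering band is its complement: 360° − 309.1° = 50.9°.
Band runs from +20.3° eastward to +71.2°.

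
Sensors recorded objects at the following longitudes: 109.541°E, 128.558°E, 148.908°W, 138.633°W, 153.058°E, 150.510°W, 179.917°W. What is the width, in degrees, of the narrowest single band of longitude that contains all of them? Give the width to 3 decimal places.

111.826°

Sort the longitudes: -179.917°, -150.510°, -148.908°, -138.633°, +109.541°, +128.558°, +153.058°.
Eastward gaps between consecutive values (wrapping around): 29.407°, 1.602°, 10.275°, 248.174°, 19.017°, 24.500°, 27.025°.
Largest gap = 248.174° ⇒ minimal covering band is its complement: 360° − 248.174° = 111.826°.
Band runs from +109.541° eastward to -138.633°, crossing the antimeridian.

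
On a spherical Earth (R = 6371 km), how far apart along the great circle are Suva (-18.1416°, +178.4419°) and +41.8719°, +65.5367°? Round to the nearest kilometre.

Δλ = 65.5367 − 178.4419 = -112.9052°.
Δφ = 41.8719 − -18.1416 = 60.0135°.
a = sin²(Δφ/2) + cos φ₁ · cos φ₂ · sin²(Δλ/2) = 0.741620.
c = 2·atan2(√a, √(1−a)) = 2.07515 rad → d = 6371·c ≈ 13220.76 km.

13221 km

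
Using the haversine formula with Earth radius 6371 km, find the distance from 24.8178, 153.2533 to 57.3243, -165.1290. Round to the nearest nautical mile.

Δλ = -165.1290 − 153.2533 = -318.3823°; wrapped into (−180°, 180°]: 41.6177°.
Δφ = 57.3243 − 24.8178 = 32.5065°.
a = sin²(Δφ/2) + cos φ₁ · cos φ₂ · sin²(Δλ/2) = 0.140177.
c = 2·atan2(√a, √(1−a)) = 0.76751 rad → d = 6371·c ≈ 4889.78 km ≈ 2640.27 nmi.

2640 nmi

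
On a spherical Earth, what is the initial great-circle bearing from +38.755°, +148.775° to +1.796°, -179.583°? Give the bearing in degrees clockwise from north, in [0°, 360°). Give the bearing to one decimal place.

134.1°

Δλ = -179.583 − 148.775 = -328.358°; wrapped into (−180°, 180°]: 31.642°.
θ = atan2( sin Δλ · cos φ₂ , cos φ₁ · sin φ₂ − sin φ₁ · cos φ₂ · cos Δλ )
  = atan2(0.52435, -0.50823) = 134.106° → normalised to [0°, 360°): 134.106°.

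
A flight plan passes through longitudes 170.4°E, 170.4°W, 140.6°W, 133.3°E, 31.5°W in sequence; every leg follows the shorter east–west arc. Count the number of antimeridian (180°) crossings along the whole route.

Leg 1: +170.4° → -170.4°, shortest Δλ = 19.2° (east) — crosses 180°.
Leg 2: -170.4° → -140.6°, shortest Δλ = 29.8° (east) — does not cross 180°.
Leg 3: -140.6° → +133.3°, shortest Δλ = -86.1° (west) — crosses 180°.
Leg 4: +133.3° → -31.5°, shortest Δλ = -164.8° (west) — does not cross 180°.
Total crossings: 2.

2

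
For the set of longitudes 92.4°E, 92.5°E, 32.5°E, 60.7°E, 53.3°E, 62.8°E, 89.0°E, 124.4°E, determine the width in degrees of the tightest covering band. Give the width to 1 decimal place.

91.9°

Sort the longitudes: +32.5°, +53.3°, +60.7°, +62.8°, +89.0°, +92.4°, +92.5°, +124.4°.
Eastward gaps between consecutive values (wrapping around): 20.8°, 7.4°, 2.1°, 26.2°, 3.4°, 0.1°, 31.9°, 268.1°.
Largest gap = 268.1° ⇒ minimal covering band is its complement: 360° − 268.1° = 91.9°.
Band runs from +32.5° eastward to +124.4°.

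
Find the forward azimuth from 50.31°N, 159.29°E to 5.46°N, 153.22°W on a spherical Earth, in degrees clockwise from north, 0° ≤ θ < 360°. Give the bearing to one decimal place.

121.9°

Δλ = -153.22 − 159.29 = -312.51°; wrapped into (−180°, 180°]: 47.49°.
θ = atan2( sin Δλ · cos φ₂ , cos φ₁ · sin φ₂ − sin φ₁ · cos φ₂ · cos Δλ )
  = atan2(0.73381, -0.45685) = 121.905° → normalised to [0°, 360°): 121.905°.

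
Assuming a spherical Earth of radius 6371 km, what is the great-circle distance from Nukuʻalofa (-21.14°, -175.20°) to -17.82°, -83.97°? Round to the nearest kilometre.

Δλ = -83.97 − -175.20 = 91.23°.
Δφ = -17.82 − -21.14 = 3.32°.
a = sin²(Δφ/2) + cos φ₁ · cos φ₂ · sin²(Δλ/2) = 0.454346.
c = 2·atan2(√a, √(1−a)) = 1.47936 rad → d = 6371·c ≈ 9425.01 km.

9425 km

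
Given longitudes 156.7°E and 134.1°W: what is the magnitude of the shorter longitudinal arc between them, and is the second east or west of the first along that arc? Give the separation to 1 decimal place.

69.2° east

Raw difference: -134.1 − 156.7 = -290.8°.
Normalise into (−180°, 180°]: -290.8° + 360° = 69.2°.
Positive ⇒ the second point lies to the east; separation 69.2°.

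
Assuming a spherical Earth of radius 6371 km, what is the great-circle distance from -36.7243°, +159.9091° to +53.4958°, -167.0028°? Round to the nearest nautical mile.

Δλ = -167.0028 − 159.9091 = -326.9119°; wrapped into (−180°, 180°]: 33.0881°.
Δφ = 53.4958 − -36.7243 = 90.2201°.
a = sin²(Δφ/2) + cos φ₁ · cos φ₂ · sin²(Δλ/2) = 0.540582.
c = 2·atan2(√a, √(1−a)) = 1.65205 rad → d = 6371·c ≈ 10525.21 km ≈ 5683.16 nmi.

5683 nmi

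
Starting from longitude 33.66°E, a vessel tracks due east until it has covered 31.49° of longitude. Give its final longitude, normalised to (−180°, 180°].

65.15°E

Start at +33.66°; shift +31.49° → +65.15°.
+65.15° already lies in (−180°, 180°].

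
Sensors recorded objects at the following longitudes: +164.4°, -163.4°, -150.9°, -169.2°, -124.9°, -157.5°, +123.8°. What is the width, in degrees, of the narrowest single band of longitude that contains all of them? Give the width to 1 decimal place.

Sort the longitudes: -169.2°, -163.4°, -157.5°, -150.9°, -124.9°, +123.8°, +164.4°.
Eastward gaps between consecutive values (wrapping around): 5.8°, 5.9°, 6.6°, 26.0°, 248.7°, 40.6°, 26.4°.
Largest gap = 248.7° ⇒ minimal covering band is its complement: 360° − 248.7° = 111.3°.
Band runs from +123.8° eastward to -124.9°, crossing the antimeridian.

111.3°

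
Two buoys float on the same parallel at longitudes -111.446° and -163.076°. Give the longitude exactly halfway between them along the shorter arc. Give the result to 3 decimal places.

-137.261°

Signed shortest Δλ from -111.446° to -163.076° is -51.630°.
Midpoint longitude = -111.446° + (-51.630°)/2 = -111.446° − 25.815° = -137.261°.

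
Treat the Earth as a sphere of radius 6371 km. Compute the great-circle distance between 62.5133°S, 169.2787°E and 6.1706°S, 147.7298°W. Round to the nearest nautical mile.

3871 nmi

Δλ = -147.7298 − 169.2787 = -317.0085°; wrapped into (−180°, 180°]: 42.9915°.
Δφ = -6.1706 − -62.5133 = 56.3427°.
a = sin²(Δφ/2) + cos φ₁ · cos φ₂ · sin²(Δλ/2) = 0.284501.
c = 2·atan2(√a, √(1−a)) = 1.12520 rad → d = 6371·c ≈ 7168.64 km ≈ 3870.76 nmi.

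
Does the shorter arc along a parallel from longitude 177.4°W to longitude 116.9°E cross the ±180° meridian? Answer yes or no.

Naïve |116.9 − -177.4| = 294.3° > 180°, so the shorter arc goes the other way round — across 180°.
Signed shortest Δλ = ((116.9 − -177.4 + 180) mod 360) − 180 = -65.7°.
Going west by 65.7° from -177.4° passes through 180° before reaching +116.9°.

Yes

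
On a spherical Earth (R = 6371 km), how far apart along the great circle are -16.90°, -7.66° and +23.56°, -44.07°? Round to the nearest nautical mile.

Δλ = -44.07 − -7.66 = -36.41°.
Δφ = 23.56 − -16.90 = 40.46°.
a = sin²(Δφ/2) + cos φ₁ · cos φ₂ · sin²(Δλ/2) = 0.205175.
c = 2·atan2(√a, √(1−a)) = 0.94017 rad → d = 6371·c ≈ 5989.83 km ≈ 3234.25 nmi.

3234 nmi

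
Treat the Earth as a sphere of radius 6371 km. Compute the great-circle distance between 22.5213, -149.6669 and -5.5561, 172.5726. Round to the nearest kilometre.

Δλ = 172.5726 − -149.6669 = 322.2395°; wrapped into (−180°, 180°]: -37.7605°.
Δφ = -5.5561 − 22.5213 = -28.0774°.
a = sin²(Δφ/2) + cos φ₁ · cos φ₂ · sin²(Δλ/2) = 0.155115.
c = 2·atan2(√a, √(1−a)) = 0.80963 rad → d = 6371·c ≈ 5158.12 km.

5158 km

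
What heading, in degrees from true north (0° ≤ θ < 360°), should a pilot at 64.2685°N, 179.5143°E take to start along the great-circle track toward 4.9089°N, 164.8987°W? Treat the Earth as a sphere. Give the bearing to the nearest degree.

Δλ = -164.8987 − 179.5143 = -344.4130°; wrapped into (−180°, 180°]: 15.5870°.
θ = atan2( sin Δλ · cos φ₂ , cos φ₁ · sin φ₂ − sin φ₁ · cos φ₂ · cos Δλ )
  = atan2(0.26772, -0.82737) = 162.070° → normalised to [0°, 360°): 162.070°.

162°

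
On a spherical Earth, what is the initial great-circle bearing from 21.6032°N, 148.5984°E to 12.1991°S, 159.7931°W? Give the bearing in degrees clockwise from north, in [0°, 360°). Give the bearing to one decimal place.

118.7°

Δλ = -159.7931 − 148.5984 = -308.3915°; wrapped into (−180°, 180°]: 51.6085°.
θ = atan2( sin Δλ · cos φ₂ , cos φ₁ · sin φ₂ − sin φ₁ · cos φ₂ · cos Δλ )
  = atan2(0.76609, -0.41995) = 118.731° → normalised to [0°, 360°): 118.731°.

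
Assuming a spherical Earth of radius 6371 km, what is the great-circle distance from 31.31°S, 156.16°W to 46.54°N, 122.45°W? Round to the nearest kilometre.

Δλ = -122.45 − -156.16 = 33.71°.
Δφ = 46.54 − -31.31 = 77.85°.
a = sin²(Δφ/2) + cos φ₁ · cos φ₂ · sin²(Δλ/2) = 0.444171.
c = 2·atan2(√a, √(1−a)) = 1.45890 rad → d = 6371·c ≈ 9294.68 km.

9295 km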